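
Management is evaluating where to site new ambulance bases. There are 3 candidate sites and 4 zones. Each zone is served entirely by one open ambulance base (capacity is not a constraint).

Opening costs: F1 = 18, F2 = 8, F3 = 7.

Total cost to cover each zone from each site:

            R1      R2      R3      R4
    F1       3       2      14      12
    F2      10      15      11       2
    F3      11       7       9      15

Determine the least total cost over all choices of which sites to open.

For any fixed open set, each zone goes to its cheapest open site; total = fixed + service.
{F2, F3}: R1→F2 10, R2→F3 7, R3→F3 9, R4→F2 2. Service 28; fixed 15; total 43.
{F1, F2}: R1→F1 3, R2→F1 2, R3→F2 11, R4→F2 2. Service 18; fixed 26; total 44.
{F2}: service 38 + fixed 8 = 46
{F1, F2, F3}: service 16 + fixed 33 = 49
No other subset beats 43.

Minimum total cost: 43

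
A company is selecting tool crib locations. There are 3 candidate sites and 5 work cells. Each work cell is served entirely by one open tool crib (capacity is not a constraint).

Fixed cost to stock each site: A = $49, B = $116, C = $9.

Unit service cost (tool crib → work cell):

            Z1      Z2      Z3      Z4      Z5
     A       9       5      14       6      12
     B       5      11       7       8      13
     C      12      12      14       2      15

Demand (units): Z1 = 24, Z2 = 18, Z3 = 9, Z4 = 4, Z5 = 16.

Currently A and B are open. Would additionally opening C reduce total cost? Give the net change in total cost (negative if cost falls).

Current service cost with {A, B}: 489.
Adding C: each work cell re-picks its cheapest; new service cost 473, saving 16.
Extra fixed cost: 9. Net change = 9 − 16 = -7.
(Totals: 654 → 647.)

Yes — net change −7 (cost falls by 7).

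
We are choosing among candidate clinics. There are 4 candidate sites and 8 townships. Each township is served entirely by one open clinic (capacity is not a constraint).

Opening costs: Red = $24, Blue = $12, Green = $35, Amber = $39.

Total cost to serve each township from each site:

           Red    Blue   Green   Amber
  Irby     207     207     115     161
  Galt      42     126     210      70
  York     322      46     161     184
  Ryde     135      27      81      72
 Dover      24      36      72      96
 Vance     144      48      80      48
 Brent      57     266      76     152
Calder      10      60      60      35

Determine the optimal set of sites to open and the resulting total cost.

Open Red, Blue and Green; minimum total cost 440.

For any fixed open set, each township goes to its cheapest open site; total = fixed + service.
{Red, Blue, Green}: Irby→Green 115, Galt→Red 42, York→Blue 46, Ryde→Blue 27, Dover→Red 24, Vance→Blue 48, Brent→Red 57, Calder→Red 10. Service 369; fixed 71; total 440.
{Red, Blue, Green, Amber}: Irby→Green 115, Galt→Red 42, York→Blue 46, Ryde→Blue 27, Dover→Red 24, Vance→Blue 48, Brent→Red 57, Calder→Red 10. Service 369; fixed 110; total 479.
{Red, Blue, Amber}: service 415 + fixed 75 = 490
{Blue}: service 816 + fixed 12 = 828
No other subset beats 440.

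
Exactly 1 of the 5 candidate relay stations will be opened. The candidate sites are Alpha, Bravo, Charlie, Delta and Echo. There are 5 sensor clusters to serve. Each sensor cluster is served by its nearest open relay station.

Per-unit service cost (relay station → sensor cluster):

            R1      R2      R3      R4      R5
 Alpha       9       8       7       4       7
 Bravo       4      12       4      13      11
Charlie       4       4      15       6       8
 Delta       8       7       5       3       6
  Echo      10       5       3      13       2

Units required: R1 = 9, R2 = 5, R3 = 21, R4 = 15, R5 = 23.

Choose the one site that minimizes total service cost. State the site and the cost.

Choose Delta only; total service cost 395.

With exactly 1 open, each sensor cluster uses its cheapest among the chosen.
{Delta}: R1→Delta 8·9=72, R2→Delta 7·5=35, R3→Delta 5·21=105, R4→Delta 3·15=45, R5→Delta 6·23=138. Service cost 395.
{Echo}: service cost 419
{Alpha}: service cost 489
Among all 5 size-1 choices, {Delta} is lowest.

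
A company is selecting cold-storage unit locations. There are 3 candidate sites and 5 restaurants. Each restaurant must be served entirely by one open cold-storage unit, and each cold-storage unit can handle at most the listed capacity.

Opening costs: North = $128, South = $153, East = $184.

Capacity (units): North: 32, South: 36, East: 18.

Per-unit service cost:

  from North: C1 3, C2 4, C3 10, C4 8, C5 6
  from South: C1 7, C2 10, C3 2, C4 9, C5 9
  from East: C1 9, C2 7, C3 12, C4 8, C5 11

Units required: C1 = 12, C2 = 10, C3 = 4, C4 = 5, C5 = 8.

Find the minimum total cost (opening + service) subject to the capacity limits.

Minimum total cost: 458

Open {North, South}: C1→North 3·12=36, C2→North 4·10=40, C3→South 2·4=8, C4→South 9·5=45, C5→North 6·8=48.
Loads: North carries 30/32, South carries 9/36. Service 177; fixed 281; total 458.
Next best feasible plan costs 477.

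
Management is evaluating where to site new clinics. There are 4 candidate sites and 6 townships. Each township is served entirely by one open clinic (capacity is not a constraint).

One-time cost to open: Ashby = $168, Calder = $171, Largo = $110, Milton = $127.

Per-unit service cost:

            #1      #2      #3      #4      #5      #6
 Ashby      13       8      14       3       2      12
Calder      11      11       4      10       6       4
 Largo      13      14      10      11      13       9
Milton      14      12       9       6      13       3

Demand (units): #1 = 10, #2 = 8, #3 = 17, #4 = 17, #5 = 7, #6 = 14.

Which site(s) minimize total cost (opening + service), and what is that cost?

Open Ashby and Calder; minimum total cost 702.

For any fixed open set, each township goes to its cheapest open site; total = fixed + service.
{Ashby, Calder}: #1→Calder 11·10=110, #2→Ashby 8·8=64, #3→Calder 4·17=68, #4→Ashby 3·17=51, #5→Ashby 2·7=14, #6→Calder 4·14=56. Service 363; fixed 339; total 702.
{Calder}: #1→Calder 11·10=110, #2→Calder 11·8=88, #3→Calder 4·17=68, #4→Calder 10·17=170, #5→Calder 6·7=42, #6→Calder 4·14=56. Service 534; fixed 171; total 705.
{Ashby, Milton}: #1→Ashby 13·10=130, #2→Ashby 8·8=64, #3→Milton 9·17=153, #4→Ashby 3·17=51, #5→Ashby 2·7=14, #6→Milton 3·14=42. Service 454; fixed 295; total 749.
{Ashby, Calder, Largo, Milton}: service 349 + fixed 576 = 925
No other subset beats 702.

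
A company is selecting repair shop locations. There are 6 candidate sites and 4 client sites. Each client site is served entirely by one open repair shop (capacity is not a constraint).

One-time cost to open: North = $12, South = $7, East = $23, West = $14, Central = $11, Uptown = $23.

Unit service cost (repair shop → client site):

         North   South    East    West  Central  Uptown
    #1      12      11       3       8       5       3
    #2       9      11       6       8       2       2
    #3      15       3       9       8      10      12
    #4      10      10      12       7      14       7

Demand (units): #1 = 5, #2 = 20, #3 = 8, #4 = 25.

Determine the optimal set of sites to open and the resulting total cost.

Open South and Uptown; minimum total cost 284.

For any fixed open set, each client site goes to its cheapest open site; total = fixed + service.
{South, Uptown}: #1→Uptown 3·5=15, #2→Uptown 2·20=40, #3→South 3·8=24, #4→Uptown 7·25=175. Service 254; fixed 30; total 284.
{South, Central, Uptown}: #1→Uptown 3·5=15, #2→Central 2·20=40, #3→South 3·8=24, #4→Uptown 7·25=175. Service 254; fixed 41; total 295.
{North, South, Uptown}: service 254 + fixed 42 = 296
{North, South, East, West, Central, Uptown}: service 254 + fixed 90 = 344
No other subset beats 284.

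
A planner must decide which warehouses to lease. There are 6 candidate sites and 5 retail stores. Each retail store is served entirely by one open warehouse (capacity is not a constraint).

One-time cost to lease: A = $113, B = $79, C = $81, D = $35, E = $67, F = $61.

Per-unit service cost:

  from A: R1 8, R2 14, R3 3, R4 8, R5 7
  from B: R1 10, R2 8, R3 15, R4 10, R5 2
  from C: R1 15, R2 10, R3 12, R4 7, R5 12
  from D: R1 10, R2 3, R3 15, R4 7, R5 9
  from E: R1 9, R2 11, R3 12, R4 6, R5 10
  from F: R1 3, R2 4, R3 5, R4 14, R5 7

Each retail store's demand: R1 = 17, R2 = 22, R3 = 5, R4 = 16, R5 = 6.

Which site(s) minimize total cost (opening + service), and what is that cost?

For any fixed open set, each retail store goes to its cheapest open site; total = fixed + service.
{D, F}: R1→F 3·17=51, R2→D 3·22=66, R3→F 5·5=25, R4→D 7·16=112, R5→F 7·6=42. Service 296; fixed 96; total 392.
{E, F}: R1→F 3·17=51, R2→F 4·22=88, R3→F 5·5=25, R4→E 6·16=96, R5→F 7·6=42. Service 302; fixed 128; total 430.
{B, D, F}: R1→F 3·17=51, R2→D 3·22=66, R3→F 5·5=25, R4→D 7·16=112, R5→B 2·6=12. Service 266; fixed 175; total 441.
{A, B, C, D, E, F}: service 240 + fixed 436 = 676
No other subset beats 392.

Open D and F; minimum total cost 392.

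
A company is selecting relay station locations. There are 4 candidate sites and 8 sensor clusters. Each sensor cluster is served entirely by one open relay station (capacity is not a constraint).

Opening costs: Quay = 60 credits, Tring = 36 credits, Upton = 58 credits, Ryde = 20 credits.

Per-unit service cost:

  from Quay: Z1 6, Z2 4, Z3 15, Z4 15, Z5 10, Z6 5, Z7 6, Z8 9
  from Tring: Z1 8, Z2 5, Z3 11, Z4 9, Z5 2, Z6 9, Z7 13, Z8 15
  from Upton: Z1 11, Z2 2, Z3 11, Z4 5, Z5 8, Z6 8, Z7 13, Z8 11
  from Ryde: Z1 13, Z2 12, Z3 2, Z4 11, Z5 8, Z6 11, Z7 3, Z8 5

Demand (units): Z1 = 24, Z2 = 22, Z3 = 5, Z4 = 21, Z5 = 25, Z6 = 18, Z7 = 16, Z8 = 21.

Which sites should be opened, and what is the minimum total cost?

Open Quay, Tring, Upton and Ryde; minimum total cost 770.

For any fixed open set, each sensor cluster goes to its cheapest open site; total = fixed + service.
{Quay, Tring, Upton, Ryde}: Z1→Quay 6·24=144, Z2→Upton 2·22=44, Z3→Ryde 2·5=10, Z4→Upton 5·21=105, Z5→Tring 2·25=50, Z6→Quay 5·18=90, Z7→Ryde 3·16=48, Z8→Ryde 5·21=105. Service 596; fixed 174; total 770.
{Tring, Upton, Ryde}: Z1→Tring 8·24=192, Z2→Upton 2·22=44, Z3→Ryde 2·5=10, Z4→Upton 5·21=105, Z5→Tring 2·25=50, Z6→Upton 8·18=144, Z7→Ryde 3·16=48, Z8→Ryde 5·21=105. Service 698; fixed 114; total 812.
{Quay, Tring, Ryde}: Z1→Quay 6·24=144, Z2→Quay 4·22=88, Z3→Ryde 2·5=10, Z4→Tring 9·21=189, Z5→Tring 2·25=50, Z6→Quay 5·18=90, Z7→Ryde 3·16=48, Z8→Ryde 5·21=105. Service 724; fixed 116; total 840.
{Ryde}: service 1368 + fixed 20 = 1388
(All 15 nonempty subsets were checked; Quay, Tring, Upton and Ryde is lowest.)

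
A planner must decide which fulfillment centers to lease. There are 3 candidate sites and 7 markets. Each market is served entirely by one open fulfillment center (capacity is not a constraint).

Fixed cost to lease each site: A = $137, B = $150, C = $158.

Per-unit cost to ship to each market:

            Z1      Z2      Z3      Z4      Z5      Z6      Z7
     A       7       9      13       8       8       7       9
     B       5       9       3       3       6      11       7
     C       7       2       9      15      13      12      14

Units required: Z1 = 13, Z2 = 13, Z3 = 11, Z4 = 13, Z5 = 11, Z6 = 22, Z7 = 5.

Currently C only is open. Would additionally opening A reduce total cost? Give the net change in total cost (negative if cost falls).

Current service cost with {C}: 888.
Adding A: each market re-picks its cheapest; new service cost 607, saving 281.
Extra fixed cost: 137. Net change = 137 − 281 = -144.
(Totals: 1046 → 902.)

Yes — net change −144 (cost falls by 144).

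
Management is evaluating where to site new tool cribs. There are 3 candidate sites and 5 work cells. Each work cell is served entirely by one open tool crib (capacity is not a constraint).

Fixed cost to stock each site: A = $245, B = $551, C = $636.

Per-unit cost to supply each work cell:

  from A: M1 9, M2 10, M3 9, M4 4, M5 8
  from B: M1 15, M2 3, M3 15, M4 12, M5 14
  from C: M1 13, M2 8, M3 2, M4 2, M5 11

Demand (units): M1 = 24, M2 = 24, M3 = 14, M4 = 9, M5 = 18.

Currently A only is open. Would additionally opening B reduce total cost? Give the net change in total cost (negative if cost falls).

Current service cost with {A}: 762.
Adding B: each work cell re-picks its cheapest; new service cost 594, saving 168.
Extra fixed cost: 551. Net change = 551 − 168 = 383.
(Totals: 1007 → 1390.)

No — net change +383 (cost rises by 383).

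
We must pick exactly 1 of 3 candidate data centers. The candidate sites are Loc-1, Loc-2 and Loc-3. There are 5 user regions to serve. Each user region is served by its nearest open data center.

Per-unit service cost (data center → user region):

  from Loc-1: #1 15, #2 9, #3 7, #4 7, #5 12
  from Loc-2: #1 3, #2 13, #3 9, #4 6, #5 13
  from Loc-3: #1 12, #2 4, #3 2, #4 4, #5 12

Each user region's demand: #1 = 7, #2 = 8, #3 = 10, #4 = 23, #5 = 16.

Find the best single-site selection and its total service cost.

Choose Loc-3 only; total service cost 420.

With exactly 1 open, each user region uses its cheapest among the chosen.
{Loc-3}: #1→Loc-3 12·7=84, #2→Loc-3 4·8=32, #3→Loc-3 2·10=20, #4→Loc-3 4·23=92, #5→Loc-3 12·16=192. Service cost 420.
{Loc-2}: service cost 561
{Loc-1}: service cost 600
Among all 3 size-1 choices, {Loc-3} is lowest.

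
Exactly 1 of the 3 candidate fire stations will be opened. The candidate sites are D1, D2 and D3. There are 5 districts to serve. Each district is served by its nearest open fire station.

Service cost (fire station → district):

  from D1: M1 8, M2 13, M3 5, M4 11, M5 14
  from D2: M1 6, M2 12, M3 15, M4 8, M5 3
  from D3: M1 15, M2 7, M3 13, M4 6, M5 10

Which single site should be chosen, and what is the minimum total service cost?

With exactly 1 open, each district uses its cheapest among the chosen.
{D2}: M1→D2 6, M2→D2 12, M3→D2 15, M4→D2 8, M5→D2 3. Service cost 44.
{D1}: service cost 51
{D3}: service cost 51
Among all 3 size-1 choices, {D2} is lowest.

Choose D2 only; total service cost 44.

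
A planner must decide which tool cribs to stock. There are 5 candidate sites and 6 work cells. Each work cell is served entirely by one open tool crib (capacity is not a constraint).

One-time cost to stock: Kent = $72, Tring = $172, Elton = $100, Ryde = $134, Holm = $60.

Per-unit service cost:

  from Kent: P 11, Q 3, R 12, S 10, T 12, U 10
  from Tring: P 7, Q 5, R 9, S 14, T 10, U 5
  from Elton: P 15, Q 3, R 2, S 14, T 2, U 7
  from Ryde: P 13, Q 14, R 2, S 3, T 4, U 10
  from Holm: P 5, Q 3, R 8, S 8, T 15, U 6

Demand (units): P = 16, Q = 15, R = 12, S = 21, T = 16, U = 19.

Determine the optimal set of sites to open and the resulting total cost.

Open Ryde and Holm; minimum total cost 584.

For any fixed open set, each work cell goes to its cheapest open site; total = fixed + service.
{Ryde, Holm}: P→Holm 5·16=80, Q→Holm 3·15=45, R→Ryde 2·12=24, S→Ryde 3·21=63, T→Ryde 4·16=64, U→Holm 6·19=114. Service 390; fixed 194; total 584.
{Elton, Holm}: service 463 + fixed 160 = 623
{Elton, Ryde, Holm}: service 358 + fixed 294 = 652
{Kent, Tring, Elton, Ryde, Holm}: service 339 + fixed 538 = 877
No other subset beats 584.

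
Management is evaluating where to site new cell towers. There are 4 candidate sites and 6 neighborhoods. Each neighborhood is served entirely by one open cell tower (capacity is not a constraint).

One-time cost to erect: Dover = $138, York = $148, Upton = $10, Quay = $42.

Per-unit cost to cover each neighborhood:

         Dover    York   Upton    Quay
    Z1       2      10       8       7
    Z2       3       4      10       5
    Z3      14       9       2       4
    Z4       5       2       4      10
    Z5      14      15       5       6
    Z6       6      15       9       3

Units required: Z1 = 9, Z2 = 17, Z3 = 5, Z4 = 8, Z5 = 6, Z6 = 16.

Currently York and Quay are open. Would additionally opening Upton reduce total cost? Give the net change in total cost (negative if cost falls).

Yes — net change −6 (cost falls by 6).

Current service cost with {York, Quay}: 251.
Adding Upton: each neighborhood re-picks its cheapest; new service cost 235, saving 16.
Extra fixed cost: 10. Net change = 10 − 16 = -6.
(Totals: 441 → 435.)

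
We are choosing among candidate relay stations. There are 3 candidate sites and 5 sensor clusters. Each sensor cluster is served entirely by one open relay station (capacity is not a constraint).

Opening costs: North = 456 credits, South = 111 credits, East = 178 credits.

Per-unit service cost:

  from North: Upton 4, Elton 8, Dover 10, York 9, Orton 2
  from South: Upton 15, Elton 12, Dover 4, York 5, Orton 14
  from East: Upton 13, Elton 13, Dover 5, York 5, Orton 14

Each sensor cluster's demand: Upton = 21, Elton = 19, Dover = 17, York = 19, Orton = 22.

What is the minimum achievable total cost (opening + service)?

For any fixed open set, each sensor cluster goes to its cheapest open site; total = fixed + service.
{North, South}: Upton→North 4·21=84, Elton→North 8·19=152, Dover→South 4·17=68, York→South 5·19=95, Orton→North 2·22=44. Service 443; fixed 567; total 1010.
{North}: service 621 + fixed 456 = 1077
{North, East}: Upton→North 4·21=84, Elton→North 8·19=152, Dover→East 5·17=85, York→East 5·19=95, Orton→North 2·22=44. Service 460; fixed 634; total 1094.
{North, South, East}: Upton→North 4·21=84, Elton→North 8·19=152, Dover→South 4·17=68, York→South 5·19=95, Orton→North 2·22=44. Service 443; fixed 745; total 1188.
(All 7 nonempty subsets were checked; North and South is lowest.)

Minimum total cost: 1010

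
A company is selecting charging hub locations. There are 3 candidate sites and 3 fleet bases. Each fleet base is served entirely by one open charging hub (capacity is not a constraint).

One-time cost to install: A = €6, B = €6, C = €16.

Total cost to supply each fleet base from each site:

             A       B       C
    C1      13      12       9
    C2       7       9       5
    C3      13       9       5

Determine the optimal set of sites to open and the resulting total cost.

For any fixed open set, each fleet base goes to its cheapest open site; total = fixed + service.
{C}: C1→C 9, C2→C 5, C3→C 5. Service 19; fixed 16; total 35.
{B}: service 30 + fixed 6 = 36
{A}: C1→A 13, C2→A 7, C3→A 13. Service 33; fixed 6; total 39.
{A, B, C}: service 19 + fixed 28 = 47
No other subset beats 35.

Open C only; minimum total cost 35.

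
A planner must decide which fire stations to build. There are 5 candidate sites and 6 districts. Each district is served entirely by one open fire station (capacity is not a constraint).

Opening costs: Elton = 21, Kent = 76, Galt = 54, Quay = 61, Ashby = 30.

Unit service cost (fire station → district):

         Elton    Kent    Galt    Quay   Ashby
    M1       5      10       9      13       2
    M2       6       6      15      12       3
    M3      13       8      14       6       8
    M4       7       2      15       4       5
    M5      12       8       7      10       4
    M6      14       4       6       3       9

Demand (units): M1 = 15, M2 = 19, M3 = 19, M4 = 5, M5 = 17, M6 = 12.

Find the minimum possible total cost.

For any fixed open set, each district goes to its cheapest open site; total = fixed + service.
{Quay, Ashby}: M1→Ashby 2·15=30, M2→Ashby 3·19=57, M3→Quay 6·19=114, M4→Quay 4·5=20, M5→Ashby 4·17=68, M6→Quay 3·12=36. Service 325; fixed 91; total 416.
{Elton, Quay, Ashby}: M1→Ashby 2·15=30, M2→Ashby 3·19=57, M3→Quay 6·19=114, M4→Quay 4·5=20, M5→Ashby 4·17=68, M6→Quay 3·12=36. Service 325; fixed 112; total 437.
{Galt, Quay, Ashby}: M1→Ashby 2·15=30, M2→Ashby 3·19=57, M3→Quay 6·19=114, M4→Quay 4·5=20, M5→Ashby 4·17=68, M6→Quay 3·12=36. Service 325; fixed 145; total 470.
{Elton, Kent, Galt, Quay, Ashby}: service 315 + fixed 242 = 557
No other subset beats 416.

Minimum total cost: 416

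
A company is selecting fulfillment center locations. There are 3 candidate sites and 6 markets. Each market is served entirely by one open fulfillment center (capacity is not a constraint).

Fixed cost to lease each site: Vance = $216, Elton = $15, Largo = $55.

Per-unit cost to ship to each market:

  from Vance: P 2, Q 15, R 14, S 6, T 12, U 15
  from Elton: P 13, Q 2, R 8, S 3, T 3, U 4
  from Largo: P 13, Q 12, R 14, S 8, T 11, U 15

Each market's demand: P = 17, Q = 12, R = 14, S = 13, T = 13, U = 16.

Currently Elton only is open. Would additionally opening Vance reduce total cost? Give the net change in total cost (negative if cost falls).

No — net change +29 (cost rises by 29).

Current service cost with {Elton}: 499.
Adding Vance: each market re-picks its cheapest; new service cost 312, saving 187.
Extra fixed cost: 216. Net change = 216 − 187 = 29.
(Totals: 514 → 543.)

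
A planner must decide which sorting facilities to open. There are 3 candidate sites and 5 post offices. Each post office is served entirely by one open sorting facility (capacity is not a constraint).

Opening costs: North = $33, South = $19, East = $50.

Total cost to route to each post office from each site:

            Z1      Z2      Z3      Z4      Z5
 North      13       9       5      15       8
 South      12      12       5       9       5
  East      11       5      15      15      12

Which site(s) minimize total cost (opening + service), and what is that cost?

Open South only; minimum total cost 62.

For any fixed open set, each post office goes to its cheapest open site; total = fixed + service.
{South}: Z1→South 12, Z2→South 12, Z3→South 5, Z4→South 9, Z5→South 5. Service 43; fixed 19; total 62.
{North}: service 50 + fixed 33 = 83
{North, South}: Z1→South 12, Z2→North 9, Z3→North 5, Z4→South 9, Z5→South 5. Service 40; fixed 52; total 92.
{North, South, East}: service 35 + fixed 102 = 137
No other subset beats 62.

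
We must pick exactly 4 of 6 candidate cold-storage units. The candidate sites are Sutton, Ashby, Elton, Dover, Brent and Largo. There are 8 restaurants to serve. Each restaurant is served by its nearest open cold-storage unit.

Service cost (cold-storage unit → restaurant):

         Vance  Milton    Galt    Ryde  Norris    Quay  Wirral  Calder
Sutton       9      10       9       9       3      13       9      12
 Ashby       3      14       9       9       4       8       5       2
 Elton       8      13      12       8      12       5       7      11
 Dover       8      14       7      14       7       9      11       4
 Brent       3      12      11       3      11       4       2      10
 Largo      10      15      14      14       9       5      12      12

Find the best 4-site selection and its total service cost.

Choose Sutton, Ashby, Dover and Brent; total service cost 34.

With exactly 4 open, each restaurant uses its cheapest among the chosen.
{Sutton, Ashby, Dover, Brent}: Vance→Ashby 3, Milton→Sutton 10, Galt→Dover 7, Ryde→Brent 3, Norris→Sutton 3, Quay→Brent 4, Wirral→Brent 2, Calder→Ashby 2. Service cost 34.
{Sutton, Ashby, Elton, Brent}: service cost 36
{Sutton, Ashby, Brent, Largo}: service cost 36
Among all 15 size-4 choices, {Sutton, Ashby, Dover, Brent} is lowest.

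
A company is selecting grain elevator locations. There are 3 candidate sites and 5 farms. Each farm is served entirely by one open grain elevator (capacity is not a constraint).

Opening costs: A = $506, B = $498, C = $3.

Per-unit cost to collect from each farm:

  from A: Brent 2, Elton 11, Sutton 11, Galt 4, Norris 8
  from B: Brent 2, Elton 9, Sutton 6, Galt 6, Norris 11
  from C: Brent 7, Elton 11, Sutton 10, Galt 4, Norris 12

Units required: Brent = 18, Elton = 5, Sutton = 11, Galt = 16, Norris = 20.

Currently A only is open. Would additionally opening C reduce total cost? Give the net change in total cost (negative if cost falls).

Yes — net change −8 (cost falls by 8).

Current service cost with {A}: 436.
Adding C: each farm re-picks its cheapest; new service cost 425, saving 11.
Extra fixed cost: 3. Net change = 3 − 11 = -8.
(Totals: 942 → 934.)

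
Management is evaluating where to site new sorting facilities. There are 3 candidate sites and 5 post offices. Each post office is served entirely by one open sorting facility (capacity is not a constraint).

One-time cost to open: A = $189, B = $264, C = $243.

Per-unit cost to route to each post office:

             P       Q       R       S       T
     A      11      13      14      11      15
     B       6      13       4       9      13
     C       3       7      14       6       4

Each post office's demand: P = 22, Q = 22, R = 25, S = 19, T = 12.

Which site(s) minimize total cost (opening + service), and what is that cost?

For any fixed open set, each post office goes to its cheapest open site; total = fixed + service.
{C}: P→C 3·22=66, Q→C 7·22=154, R→C 14·25=350, S→C 6·19=114, T→C 4·12=48. Service 732; fixed 243; total 975.
{B, C}: service 482 + fixed 507 = 989
{B}: P→B 6·22=132, Q→B 13·22=286, R→B 4·25=100, S→B 9·19=171, T→B 13·12=156. Service 845; fixed 264; total 1109.
{A, B, C}: service 482 + fixed 696 = 1178
No other subset beats 975.

Open C only; minimum total cost 975.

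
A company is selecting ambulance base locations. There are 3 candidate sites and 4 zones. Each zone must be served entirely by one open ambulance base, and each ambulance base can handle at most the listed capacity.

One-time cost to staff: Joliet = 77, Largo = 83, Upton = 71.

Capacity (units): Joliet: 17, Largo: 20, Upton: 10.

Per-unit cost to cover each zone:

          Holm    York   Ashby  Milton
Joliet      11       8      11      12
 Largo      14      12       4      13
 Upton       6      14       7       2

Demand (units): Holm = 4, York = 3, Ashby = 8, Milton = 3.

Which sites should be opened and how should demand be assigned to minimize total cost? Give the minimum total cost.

Minimum total cost: 246

Open {Largo}: Holm→Largo 14·4=56, York→Largo 12·3=36, Ashby→Largo 4·8=32, Milton→Largo 13·3=39.
Loads: Largo carries 18/20. Service 163; fixed 83; total 246.
Next best feasible plan costs 252.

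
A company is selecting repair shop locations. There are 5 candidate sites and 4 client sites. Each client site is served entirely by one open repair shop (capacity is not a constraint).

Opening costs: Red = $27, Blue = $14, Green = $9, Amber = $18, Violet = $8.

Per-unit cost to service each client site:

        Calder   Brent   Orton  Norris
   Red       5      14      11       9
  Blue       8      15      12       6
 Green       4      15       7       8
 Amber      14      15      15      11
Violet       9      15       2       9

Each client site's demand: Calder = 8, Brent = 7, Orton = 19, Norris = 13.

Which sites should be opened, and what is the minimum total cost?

For any fixed open set, each client site goes to its cheapest open site; total = fixed + service.
{Blue, Green, Violet}: Calder→Green 4·8=32, Brent→Blue 15·7=105, Orton→Violet 2·19=38, Norris→Blue 6·13=78. Service 253; fixed 31; total 284.
{Green, Violet}: Calder→Green 4·8=32, Brent→Green 15·7=105, Orton→Violet 2·19=38, Norris→Green 8·13=104. Service 279; fixed 17; total 296.
{Blue, Green, Amber, Violet}: Calder→Green 4·8=32, Brent→Blue 15·7=105, Orton→Violet 2·19=38, Norris→Blue 6·13=78. Service 253; fixed 49; total 302.
{Red, Blue, Green, Amber, Violet}: service 246 + fixed 76 = 322
No other subset beats 284.

Open Blue, Green and Violet; minimum total cost 284.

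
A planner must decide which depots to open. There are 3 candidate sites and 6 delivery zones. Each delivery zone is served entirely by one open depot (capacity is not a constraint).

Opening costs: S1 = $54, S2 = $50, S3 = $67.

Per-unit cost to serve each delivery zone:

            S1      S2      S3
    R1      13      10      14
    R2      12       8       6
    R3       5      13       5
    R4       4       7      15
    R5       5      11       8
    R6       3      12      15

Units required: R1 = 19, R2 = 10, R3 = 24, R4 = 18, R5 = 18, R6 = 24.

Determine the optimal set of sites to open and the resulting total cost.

For any fixed open set, each delivery zone goes to its cheapest open site; total = fixed + service.
{S1, S2}: R1→S2 10·19=190, R2→S2 8·10=80, R3→S1 5·24=120, R4→S1 4·18=72, R5→S1 5·18=90, R6→S1 3·24=72. Service 624; fixed 104; total 728.
{S1}: service 721 + fixed 54 = 775
{S1, S2, S3}: R1→S2 10·19=190, R2→S3 6·10=60, R3→S1 5·24=120, R4→S1 4·18=72, R5→S1 5·18=90, R6→S1 3·24=72. Service 604; fixed 171; total 775.
{S2}: service 1194 + fixed 50 = 1244
No other subset beats 728.

Open S1 and S2; minimum total cost 728.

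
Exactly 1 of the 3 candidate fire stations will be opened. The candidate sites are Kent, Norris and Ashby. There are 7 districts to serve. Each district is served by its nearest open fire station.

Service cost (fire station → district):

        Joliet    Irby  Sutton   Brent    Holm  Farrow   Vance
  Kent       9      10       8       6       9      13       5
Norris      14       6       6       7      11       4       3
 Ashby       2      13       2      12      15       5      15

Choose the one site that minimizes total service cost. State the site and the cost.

Choose Norris only; total service cost 51.

With exactly 1 open, each district uses its cheapest among the chosen.
{Norris}: Joliet→Norris 14, Irby→Norris 6, Sutton→Norris 6, Brent→Norris 7, Holm→Norris 11, Farrow→Norris 4, Vance→Norris 3. Service cost 51.
{Kent}: service cost 60
{Ashby}: service cost 64
Among all 3 size-1 choices, {Norris} is lowest.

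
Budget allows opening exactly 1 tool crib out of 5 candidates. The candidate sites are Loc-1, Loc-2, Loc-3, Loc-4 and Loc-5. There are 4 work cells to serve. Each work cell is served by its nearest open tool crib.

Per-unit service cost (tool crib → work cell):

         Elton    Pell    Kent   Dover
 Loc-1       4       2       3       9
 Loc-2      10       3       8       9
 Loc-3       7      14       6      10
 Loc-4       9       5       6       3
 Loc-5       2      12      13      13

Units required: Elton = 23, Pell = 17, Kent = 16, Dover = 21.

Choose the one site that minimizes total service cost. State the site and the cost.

With exactly 1 open, each work cell uses its cheapest among the chosen.
{Loc-1}: Elton→Loc-1 4·23=92, Pell→Loc-1 2·17=34, Kent→Loc-1 3·16=48, Dover→Loc-1 9·21=189. Service cost 363.
{Loc-4}: service cost 451
{Loc-2}: service cost 598
Among all 5 size-1 choices, {Loc-1} is lowest.

Choose Loc-1 only; total service cost 363.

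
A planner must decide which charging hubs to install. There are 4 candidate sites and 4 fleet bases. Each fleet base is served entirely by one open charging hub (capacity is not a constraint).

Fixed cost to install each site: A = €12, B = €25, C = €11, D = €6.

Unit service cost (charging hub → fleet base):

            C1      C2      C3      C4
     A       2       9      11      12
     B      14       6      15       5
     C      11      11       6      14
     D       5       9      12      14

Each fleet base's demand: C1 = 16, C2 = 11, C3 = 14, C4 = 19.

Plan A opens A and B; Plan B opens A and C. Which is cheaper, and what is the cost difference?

Plan A: {A, B}: C1→A 2·16=32, C2→B 6·11=66, C3→A 11·14=154, C4→B 5·19=95. Service 347; fixed 37; total 384.
Plan B: {A, C}: C1→A 2·16=32, C2→A 9·11=99, C3→C 6·14=84, C4→A 12·19=228. Service 443; fixed 23; total 466.
Difference: |384 − 466| = 82.

Plan A is cheaper by 82.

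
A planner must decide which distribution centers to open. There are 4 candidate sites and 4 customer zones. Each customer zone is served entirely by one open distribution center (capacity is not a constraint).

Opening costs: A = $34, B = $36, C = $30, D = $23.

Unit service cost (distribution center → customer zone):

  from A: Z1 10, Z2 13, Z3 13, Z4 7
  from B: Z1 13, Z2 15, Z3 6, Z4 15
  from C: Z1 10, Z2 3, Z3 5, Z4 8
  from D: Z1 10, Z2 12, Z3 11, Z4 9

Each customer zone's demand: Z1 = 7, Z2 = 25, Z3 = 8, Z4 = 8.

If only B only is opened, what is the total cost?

Total cost: 670

Each customer zone is assigned to its cheapest site among the open ones.
{B}: Z1→B 13·7=91, Z2→B 15·25=375, Z3→B 6·8=48, Z4→B 15·8=120. Service 634; fixed 36; total 670.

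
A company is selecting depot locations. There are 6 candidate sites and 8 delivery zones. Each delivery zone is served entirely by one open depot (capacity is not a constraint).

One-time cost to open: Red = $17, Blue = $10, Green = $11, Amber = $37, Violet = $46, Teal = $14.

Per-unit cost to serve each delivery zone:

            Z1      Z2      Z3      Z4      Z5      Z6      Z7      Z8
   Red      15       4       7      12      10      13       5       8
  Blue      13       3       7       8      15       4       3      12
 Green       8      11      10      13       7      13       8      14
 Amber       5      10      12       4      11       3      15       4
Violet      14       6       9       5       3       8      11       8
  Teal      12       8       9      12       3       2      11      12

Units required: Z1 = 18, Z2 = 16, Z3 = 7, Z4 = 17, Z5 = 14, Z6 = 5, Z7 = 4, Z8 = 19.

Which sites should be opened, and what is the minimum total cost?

Open Blue, Amber and Teal; minimum total cost 456.

For any fixed open set, each delivery zone goes to its cheapest open site; total = fixed + service.
{Blue, Amber, Teal}: Z1→Amber 5·18=90, Z2→Blue 3·16=48, Z3→Blue 7·7=49, Z4→Amber 4·17=68, Z5→Teal 3·14=42, Z6→Teal 2·5=10, Z7→Blue 3·4=12, Z8→Amber 4·19=76. Service 395; fixed 61; total 456.
{Blue, Green, Amber, Teal}: Z1→Amber 5·18=90, Z2→Blue 3·16=48, Z3→Blue 7·7=49, Z4→Amber 4·17=68, Z5→Teal 3·14=42, Z6→Teal 2·5=10, Z7→Blue 3·4=12, Z8→Amber 4·19=76. Service 395; fixed 72; total 467.
{Red, Blue, Amber, Teal}: service 395 + fixed 78 = 473
{Red, Blue, Green, Amber, Violet, Teal}: service 395 + fixed 135 = 530
No other subset beats 456.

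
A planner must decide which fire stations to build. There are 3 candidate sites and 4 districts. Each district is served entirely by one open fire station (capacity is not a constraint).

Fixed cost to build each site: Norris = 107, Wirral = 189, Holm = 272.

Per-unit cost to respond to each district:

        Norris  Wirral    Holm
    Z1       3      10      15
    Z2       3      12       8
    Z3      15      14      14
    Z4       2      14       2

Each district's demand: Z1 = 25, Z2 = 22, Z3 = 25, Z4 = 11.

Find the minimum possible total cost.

Minimum total cost: 645

For any fixed open set, each district goes to its cheapest open site; total = fixed + service.
{Norris}: Z1→Norris 3·25=75, Z2→Norris 3·22=66, Z3→Norris 15·25=375, Z4→Norris 2·11=22. Service 538; fixed 107; total 645.
{Norris, Wirral}: service 513 + fixed 296 = 809
{Norris, Holm}: service 513 + fixed 379 = 892
{Norris, Wirral, Holm}: service 513 + fixed 568 = 1081
(All 7 nonempty subsets were checked; Norris only is lowest.)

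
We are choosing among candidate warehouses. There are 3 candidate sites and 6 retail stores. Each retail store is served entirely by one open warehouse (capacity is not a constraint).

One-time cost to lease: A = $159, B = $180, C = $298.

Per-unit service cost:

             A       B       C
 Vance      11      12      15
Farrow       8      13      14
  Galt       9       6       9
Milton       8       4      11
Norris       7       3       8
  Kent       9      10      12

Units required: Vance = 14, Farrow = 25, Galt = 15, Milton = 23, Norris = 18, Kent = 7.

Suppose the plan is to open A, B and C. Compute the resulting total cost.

Each retail store is assigned to its cheapest site among the open ones.
{A, B, C}: Vance→A 11·14=154, Farrow→A 8·25=200, Galt→B 6·15=90, Milton→B 4·23=92, Norris→B 3·18=54, Kent→A 9·7=63. Service 653; fixed 637; total 1290.

Total cost: 1290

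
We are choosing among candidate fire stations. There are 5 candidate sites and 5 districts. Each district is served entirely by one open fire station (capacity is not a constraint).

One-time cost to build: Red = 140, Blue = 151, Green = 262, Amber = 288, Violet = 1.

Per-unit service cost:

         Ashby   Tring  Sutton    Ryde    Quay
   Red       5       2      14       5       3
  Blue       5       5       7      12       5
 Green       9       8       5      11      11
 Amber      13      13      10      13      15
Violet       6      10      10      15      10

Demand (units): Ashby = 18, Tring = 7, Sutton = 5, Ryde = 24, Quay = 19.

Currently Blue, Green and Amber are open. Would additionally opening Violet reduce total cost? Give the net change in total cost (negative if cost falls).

No — net change +1 (cost rises by 1).

Current service cost with {Blue, Green, Amber}: 509.
Adding Violet: each district re-picks its cheapest; new service cost 509, saving 0.
Extra fixed cost: 1. Net change = 1 − 0 = 1.
(Totals: 1210 → 1211.)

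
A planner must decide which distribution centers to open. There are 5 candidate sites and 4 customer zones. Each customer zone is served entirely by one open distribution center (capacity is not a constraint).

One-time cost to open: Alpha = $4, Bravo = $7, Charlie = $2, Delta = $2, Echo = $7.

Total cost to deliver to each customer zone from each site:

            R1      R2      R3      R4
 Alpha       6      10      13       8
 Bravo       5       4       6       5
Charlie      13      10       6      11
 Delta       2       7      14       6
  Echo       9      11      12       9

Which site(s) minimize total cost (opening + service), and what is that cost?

For any fixed open set, each customer zone goes to its cheapest open site; total = fixed + service.
{Charlie, Delta}: R1→Delta 2, R2→Delta 7, R3→Charlie 6, R4→Delta 6. Service 21; fixed 4; total 25.
{Bravo, Delta}: R1→Delta 2, R2→Bravo 4, R3→Bravo 6, R4→Bravo 5. Service 17; fixed 9; total 26.
{Bravo}: service 20 + fixed 7 = 27
{Alpha, Bravo, Charlie, Delta, Echo}: service 17 + fixed 22 = 39
No other subset beats 25.

Open Charlie and Delta; minimum total cost 25.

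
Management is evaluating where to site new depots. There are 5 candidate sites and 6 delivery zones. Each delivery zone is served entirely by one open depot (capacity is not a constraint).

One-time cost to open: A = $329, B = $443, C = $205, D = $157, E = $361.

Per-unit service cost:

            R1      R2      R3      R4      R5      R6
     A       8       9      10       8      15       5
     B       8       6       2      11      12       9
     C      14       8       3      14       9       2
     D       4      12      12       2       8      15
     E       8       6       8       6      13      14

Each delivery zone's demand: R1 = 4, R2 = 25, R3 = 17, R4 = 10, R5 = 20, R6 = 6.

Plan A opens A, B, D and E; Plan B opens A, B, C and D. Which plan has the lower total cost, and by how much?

Plan A: {A, B, D, E}: R1→D 4·4=16, R2→B 6·25=150, R3→B 2·17=34, R4→D 2·10=20, R5→D 8·20=160, R6→A 5·6=30. Service 410; fixed 1290; total 1700.
Plan B: {A, B, C, D}: R1→D 4·4=16, R2→B 6·25=150, R3→B 2·17=34, R4→D 2·10=20, R5→D 8·20=160, R6→C 2·6=12. Service 392; fixed 1134; total 1526.
Difference: |1700 − 1526| = 174.

Plan B is cheaper by 174.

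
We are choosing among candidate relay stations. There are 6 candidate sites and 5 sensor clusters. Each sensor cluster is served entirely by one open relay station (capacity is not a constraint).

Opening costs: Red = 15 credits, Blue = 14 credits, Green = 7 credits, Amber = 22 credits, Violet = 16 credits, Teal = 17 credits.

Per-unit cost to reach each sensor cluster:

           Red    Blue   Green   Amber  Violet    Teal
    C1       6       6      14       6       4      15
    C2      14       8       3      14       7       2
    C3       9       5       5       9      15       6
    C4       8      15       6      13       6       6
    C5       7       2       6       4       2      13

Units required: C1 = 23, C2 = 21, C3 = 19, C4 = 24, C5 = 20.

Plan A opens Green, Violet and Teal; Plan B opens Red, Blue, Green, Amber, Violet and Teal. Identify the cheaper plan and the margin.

Plan A is cheaper by 51.

Plan A: {Green, Violet, Teal}: C1→Violet 4·23=92, C2→Teal 2·21=42, C3→Green 5·19=95, C4→Green 6·24=144, C5→Violet 2·20=40. Service 413; fixed 40; total 453.
Plan B: {Red, Blue, Green, Amber, Violet, Teal}: C1→Violet 4·23=92, C2→Teal 2·21=42, C3→Blue 5·19=95, C4→Green 6·24=144, C5→Blue 2·20=40. Service 413; fixed 91; total 504.
Difference: |453 − 504| = 51.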